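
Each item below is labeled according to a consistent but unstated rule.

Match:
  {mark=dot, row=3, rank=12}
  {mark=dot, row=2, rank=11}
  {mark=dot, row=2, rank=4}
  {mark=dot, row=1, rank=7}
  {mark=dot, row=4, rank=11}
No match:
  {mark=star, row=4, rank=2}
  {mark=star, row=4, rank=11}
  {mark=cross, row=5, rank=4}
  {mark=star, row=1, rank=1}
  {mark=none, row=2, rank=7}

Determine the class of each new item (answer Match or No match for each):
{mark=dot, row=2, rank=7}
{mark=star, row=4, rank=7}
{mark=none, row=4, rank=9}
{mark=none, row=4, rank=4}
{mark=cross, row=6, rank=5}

Match, No match, No match, No match, No match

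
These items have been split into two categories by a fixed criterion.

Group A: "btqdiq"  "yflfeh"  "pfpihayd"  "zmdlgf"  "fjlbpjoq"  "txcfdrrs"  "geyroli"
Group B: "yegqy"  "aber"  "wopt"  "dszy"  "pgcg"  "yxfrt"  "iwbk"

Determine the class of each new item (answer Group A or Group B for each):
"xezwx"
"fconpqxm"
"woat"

The distinguishing property — length ≥ 6 — holds for all the 'Group A' cases and none of the 'Group B' cases.
"xezwx": Group B (length 5). "fconpqxm": Group A (length 8). "woat": Group B (length 4).

Group B, Group A, Group B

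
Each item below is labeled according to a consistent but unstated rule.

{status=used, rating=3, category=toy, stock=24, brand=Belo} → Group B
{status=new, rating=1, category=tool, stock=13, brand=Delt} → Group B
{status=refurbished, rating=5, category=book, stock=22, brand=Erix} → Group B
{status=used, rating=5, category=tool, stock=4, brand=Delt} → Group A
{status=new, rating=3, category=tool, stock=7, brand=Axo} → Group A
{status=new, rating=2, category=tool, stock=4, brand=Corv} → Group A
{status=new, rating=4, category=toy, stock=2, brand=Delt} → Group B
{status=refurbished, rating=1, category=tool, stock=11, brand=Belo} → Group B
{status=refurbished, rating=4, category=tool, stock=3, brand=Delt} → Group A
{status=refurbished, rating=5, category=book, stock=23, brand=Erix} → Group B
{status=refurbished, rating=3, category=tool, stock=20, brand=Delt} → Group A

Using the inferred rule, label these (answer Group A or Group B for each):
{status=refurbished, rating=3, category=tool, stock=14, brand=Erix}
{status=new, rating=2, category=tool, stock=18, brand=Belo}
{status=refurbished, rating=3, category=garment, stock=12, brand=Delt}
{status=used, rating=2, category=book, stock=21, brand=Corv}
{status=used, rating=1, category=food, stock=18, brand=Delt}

Group A, Group A, Group B, Group B, Group B

The classifier is using: category is tool AND rating ≥ 2.
{status=refurbished, rating=3, category=tool, stock=14, brand=Erix}: category is tool, rating = 3 — meets the rule, so Group A.
{status=new, rating=2, category=tool, stock=18, brand=Belo}: category is tool, rating = 2 — meets the rule, so Group A.
{status=refurbished, rating=3, category=garment, stock=12, brand=Delt}: category is garment, rating = 3 — fails the rule, so Group B.
{status=used, rating=2, category=book, stock=21, brand=Corv}: category is book, rating = 2 — fails the rule, so Group B.
{status=used, rating=1, category=food, stock=18, brand=Delt}: category is food, rating = 1 — fails the rule, so Group B.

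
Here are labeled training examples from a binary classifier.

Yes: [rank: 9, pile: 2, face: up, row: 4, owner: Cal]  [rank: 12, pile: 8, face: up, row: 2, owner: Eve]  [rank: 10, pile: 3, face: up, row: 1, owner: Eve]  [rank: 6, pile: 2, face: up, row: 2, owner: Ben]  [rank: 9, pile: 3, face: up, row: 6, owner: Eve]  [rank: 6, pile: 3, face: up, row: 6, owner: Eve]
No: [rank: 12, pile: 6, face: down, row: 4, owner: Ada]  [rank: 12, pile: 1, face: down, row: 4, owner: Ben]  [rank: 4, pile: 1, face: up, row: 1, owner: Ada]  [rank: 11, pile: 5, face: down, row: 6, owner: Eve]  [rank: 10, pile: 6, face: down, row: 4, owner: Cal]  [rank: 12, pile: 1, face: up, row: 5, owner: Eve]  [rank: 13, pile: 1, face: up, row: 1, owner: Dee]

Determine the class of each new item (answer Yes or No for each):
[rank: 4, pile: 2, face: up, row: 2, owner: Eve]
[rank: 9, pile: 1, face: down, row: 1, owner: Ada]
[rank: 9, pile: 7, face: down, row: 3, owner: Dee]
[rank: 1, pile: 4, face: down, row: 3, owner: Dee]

The common property of the 'Yes' items is: face is up AND pile ≥ 2. No 'No' item has it.

Yes, No, No, No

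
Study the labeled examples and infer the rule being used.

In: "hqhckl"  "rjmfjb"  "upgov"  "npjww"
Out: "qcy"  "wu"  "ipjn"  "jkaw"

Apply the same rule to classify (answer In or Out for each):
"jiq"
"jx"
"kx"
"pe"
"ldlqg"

Out, Out, Out, Out, In

Every 'In' example satisfies: length ≥ 5. None of the 'Out' examples do.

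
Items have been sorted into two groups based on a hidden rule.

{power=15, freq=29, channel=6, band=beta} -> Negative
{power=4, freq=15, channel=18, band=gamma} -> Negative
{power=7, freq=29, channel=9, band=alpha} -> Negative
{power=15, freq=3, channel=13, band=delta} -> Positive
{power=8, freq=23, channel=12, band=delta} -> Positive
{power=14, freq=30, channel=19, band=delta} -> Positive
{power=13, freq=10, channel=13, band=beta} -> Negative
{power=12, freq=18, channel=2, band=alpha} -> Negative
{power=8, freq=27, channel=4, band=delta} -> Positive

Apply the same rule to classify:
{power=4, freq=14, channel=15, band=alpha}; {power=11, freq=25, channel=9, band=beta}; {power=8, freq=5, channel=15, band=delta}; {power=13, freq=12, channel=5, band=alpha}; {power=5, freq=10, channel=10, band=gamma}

'Positive' ⟺ band is delta.

Negative, Negative, Positive, Negative, Negative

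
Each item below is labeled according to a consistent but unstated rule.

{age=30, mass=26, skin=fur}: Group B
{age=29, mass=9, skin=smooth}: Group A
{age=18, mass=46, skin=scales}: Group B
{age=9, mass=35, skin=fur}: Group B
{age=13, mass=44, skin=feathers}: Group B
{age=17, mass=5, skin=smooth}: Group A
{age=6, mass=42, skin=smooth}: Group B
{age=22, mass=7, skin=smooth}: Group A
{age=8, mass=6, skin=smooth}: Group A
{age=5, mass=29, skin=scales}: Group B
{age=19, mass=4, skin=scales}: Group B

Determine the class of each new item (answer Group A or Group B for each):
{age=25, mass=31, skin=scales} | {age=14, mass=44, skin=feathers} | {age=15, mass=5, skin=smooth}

One predicate separates the groups cleanly: skin is smooth AND age ≥ 8.
{age=25, mass=31, skin=scales}: Group B (skin is scales, age = 25). {age=14, mass=44, skin=feathers}: Group B (skin is feathers, age = 14). {age=15, mass=5, skin=smooth}: Group A (skin is smooth, age = 15).

Group B, Group B, Group A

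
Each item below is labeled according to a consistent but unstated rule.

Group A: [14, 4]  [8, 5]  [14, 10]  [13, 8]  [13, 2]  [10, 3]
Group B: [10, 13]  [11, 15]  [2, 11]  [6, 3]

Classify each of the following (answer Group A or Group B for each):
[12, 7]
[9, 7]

Rule: first > second AND sum ≥ 13. This holds for each 'Group A' example and fails for each 'Group B' one.
[12, 7]: Group A (12 > 7, 12+7 = 19).
[9, 7]: Group A (9 > 7, 9+7 = 16).

Group A, Group A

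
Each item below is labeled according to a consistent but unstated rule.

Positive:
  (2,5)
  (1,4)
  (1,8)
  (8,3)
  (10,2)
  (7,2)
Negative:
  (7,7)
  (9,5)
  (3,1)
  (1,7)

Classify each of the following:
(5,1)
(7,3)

Negative, Negative

Comparing the two groups points to one rule — product is even.
(5,1) → 5·1 = 5 → Negative.
(7,3) → 7·3 = 21 → Negative.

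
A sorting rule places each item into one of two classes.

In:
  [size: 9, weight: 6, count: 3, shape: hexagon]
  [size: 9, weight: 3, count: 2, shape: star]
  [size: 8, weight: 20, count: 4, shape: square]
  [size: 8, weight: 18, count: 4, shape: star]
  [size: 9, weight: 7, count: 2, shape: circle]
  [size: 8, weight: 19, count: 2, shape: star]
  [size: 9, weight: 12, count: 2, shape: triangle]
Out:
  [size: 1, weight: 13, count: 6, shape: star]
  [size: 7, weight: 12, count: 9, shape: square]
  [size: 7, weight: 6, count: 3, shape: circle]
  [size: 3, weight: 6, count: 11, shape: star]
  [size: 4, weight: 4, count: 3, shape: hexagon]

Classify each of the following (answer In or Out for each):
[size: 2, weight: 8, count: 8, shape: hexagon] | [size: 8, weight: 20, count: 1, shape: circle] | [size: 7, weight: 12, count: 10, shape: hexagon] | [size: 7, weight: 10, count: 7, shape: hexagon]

The simplest hypothesis consistent with all the labels is: size ≥ 8.
[size: 2, weight: 8, count: 8, shape: hexagon]: Out (size = 2). [size: 8, weight: 20, count: 1, shape: circle]: In (size = 8). [size: 7, weight: 12, count: 10, shape: hexagon]: Out (size = 7). [size: 7, weight: 10, count: 7, shape: hexagon]: Out (size = 7).

Out, In, Out, Out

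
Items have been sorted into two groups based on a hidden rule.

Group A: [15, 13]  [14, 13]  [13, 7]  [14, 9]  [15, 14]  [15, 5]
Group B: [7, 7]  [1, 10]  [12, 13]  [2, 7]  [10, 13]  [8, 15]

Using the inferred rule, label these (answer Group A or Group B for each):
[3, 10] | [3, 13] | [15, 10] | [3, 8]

Every 'Group A' example satisfies: first > second. None of the 'Group B' examples do.
[3, 10] — 3 < 10, hence Group B. [3, 13] — 3 < 13, hence Group B. [15, 10] — 15 > 10, hence Group A. [3, 8] — 3 < 8, hence Group B.

Group B, Group B, Group A, Group B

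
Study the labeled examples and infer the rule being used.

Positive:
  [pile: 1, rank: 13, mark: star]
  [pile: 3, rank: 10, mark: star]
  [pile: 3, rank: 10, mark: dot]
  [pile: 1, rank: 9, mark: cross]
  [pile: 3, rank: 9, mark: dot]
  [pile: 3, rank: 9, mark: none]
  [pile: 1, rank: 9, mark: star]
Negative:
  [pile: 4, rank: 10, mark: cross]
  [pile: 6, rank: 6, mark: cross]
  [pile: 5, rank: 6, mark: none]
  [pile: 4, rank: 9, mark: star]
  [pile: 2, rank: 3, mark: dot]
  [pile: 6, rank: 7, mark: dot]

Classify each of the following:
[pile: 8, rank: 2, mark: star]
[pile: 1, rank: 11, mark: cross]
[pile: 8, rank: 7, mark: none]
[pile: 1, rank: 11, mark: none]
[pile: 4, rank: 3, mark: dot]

Negative, Positive, Negative, Positive, Negative

The classifier is using: pile ≤ 3 AND rank ≥ 6.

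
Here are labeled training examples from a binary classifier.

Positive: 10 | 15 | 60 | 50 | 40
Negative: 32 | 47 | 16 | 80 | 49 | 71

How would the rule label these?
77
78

Negative, Negative

The common property of the 'Positive' items is: multiple of 5 AND at most 60. No 'Negative' item has it.
Negative: 77, since 77 = 5·15 + 2, 77 > 60.
Negative: 78, since 78 = 5·15 + 3, 78 > 60.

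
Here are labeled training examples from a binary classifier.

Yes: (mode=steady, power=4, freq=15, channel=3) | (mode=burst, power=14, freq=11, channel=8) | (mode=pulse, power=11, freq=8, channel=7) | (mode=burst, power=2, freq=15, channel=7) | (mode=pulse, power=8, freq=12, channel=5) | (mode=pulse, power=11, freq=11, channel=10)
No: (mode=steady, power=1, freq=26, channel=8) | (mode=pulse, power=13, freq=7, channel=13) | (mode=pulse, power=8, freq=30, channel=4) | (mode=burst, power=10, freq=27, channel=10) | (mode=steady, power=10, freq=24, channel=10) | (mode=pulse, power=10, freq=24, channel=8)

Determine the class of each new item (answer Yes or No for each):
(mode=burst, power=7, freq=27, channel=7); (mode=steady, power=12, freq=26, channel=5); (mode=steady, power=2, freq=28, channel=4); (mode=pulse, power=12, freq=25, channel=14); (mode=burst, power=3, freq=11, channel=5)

No, No, No, No, Yes

Every 'Yes' example satisfies: freq ≥ 8 AND freq ≤ 15. None of the 'No' examples do.
(mode=burst, power=7, freq=27, channel=7): No (freq = 27).
(mode=steady, power=12, freq=26, channel=5): No (freq = 26).
(mode=steady, power=2, freq=28, channel=4): No (freq = 28).
(mode=pulse, power=12, freq=25, channel=14): No (freq = 25).
(mode=burst, power=3, freq=11, channel=5): Yes (freq = 11).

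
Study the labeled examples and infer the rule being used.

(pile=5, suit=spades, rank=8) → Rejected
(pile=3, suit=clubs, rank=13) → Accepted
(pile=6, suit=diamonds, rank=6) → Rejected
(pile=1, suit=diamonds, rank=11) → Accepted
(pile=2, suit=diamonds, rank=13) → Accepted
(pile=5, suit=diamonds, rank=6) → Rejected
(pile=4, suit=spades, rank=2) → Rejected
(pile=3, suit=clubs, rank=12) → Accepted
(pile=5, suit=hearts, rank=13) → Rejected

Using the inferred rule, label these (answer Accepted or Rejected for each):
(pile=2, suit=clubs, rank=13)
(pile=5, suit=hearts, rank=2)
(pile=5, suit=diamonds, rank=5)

Accepted, Rejected, Rejected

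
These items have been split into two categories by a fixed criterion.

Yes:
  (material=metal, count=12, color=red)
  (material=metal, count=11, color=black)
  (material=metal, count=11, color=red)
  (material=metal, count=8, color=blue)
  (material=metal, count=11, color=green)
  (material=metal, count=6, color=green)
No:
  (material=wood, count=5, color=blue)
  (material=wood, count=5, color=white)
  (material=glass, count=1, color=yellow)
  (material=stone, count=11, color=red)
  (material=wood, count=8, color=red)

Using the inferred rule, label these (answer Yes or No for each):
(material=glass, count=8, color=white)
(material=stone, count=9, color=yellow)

No, No

All 'Yes' examples share one property — material is metal — and every 'No' example lacks it.
(material=glass, count=8, color=white): material is glass, doesn't qualify → No.
(material=stone, count=9, color=yellow): material is stone, doesn't qualify → No.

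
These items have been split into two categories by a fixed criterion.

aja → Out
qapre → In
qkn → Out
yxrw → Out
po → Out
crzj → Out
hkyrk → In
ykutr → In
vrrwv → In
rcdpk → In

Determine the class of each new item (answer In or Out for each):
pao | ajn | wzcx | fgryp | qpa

The pattern is that an item is 'In' exactly when: length 5.
pao → length 3 → Out. ajn → length 3 → Out. wzcx → length 4 → Out. fgryp → length 5 → In. qpa → length 3 → Out.

Out, Out, Out, In, Out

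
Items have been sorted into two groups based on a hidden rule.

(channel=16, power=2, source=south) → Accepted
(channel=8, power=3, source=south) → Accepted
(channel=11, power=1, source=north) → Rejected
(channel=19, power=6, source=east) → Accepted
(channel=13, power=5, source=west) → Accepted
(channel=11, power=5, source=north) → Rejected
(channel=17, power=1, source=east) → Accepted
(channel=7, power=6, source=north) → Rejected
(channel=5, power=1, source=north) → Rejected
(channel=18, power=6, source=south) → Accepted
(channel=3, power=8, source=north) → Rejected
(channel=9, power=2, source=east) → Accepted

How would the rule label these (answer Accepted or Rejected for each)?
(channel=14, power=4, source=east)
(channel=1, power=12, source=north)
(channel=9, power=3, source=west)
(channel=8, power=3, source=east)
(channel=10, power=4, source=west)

All 'Accepted' examples share one property — source is not north — and every 'Rejected' example lacks it.
Accepted: (channel=14, power=4, source=east), since source is east. Rejected: (channel=1, power=12, source=north), since source is north. Accepted: (channel=9, power=3, source=west), since source is west. Accepted: (channel=8, power=3, source=east), since source is east. Accepted: (channel=10, power=4, source=west), since source is west.

Accepted, Rejected, Accepted, Accepted, Accepted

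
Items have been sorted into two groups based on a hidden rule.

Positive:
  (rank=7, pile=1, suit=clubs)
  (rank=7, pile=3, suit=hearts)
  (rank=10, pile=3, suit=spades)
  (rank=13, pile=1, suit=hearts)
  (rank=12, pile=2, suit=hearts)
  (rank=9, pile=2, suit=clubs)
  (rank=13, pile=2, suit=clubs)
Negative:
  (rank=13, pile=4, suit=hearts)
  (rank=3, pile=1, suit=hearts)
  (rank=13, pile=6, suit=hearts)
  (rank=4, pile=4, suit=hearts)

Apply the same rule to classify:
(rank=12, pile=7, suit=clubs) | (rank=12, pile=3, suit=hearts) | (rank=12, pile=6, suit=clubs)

Negative, Positive, Negative

Rule: rank ≥ 4 AND pile ≤ 3. This holds for each 'Positive' example and fails for each 'Negative' one.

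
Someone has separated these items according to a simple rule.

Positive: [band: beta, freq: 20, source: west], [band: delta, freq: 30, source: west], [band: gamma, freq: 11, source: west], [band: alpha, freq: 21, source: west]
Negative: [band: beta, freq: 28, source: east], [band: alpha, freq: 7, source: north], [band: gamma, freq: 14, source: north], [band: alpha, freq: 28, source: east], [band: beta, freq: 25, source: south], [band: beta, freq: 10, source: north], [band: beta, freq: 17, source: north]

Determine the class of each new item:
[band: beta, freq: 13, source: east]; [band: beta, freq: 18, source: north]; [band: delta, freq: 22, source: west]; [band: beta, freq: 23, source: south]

Negative, Negative, Positive, Negative

A rule that fits every label: source is west — true of each 'Positive' example, false of each 'Negative' one.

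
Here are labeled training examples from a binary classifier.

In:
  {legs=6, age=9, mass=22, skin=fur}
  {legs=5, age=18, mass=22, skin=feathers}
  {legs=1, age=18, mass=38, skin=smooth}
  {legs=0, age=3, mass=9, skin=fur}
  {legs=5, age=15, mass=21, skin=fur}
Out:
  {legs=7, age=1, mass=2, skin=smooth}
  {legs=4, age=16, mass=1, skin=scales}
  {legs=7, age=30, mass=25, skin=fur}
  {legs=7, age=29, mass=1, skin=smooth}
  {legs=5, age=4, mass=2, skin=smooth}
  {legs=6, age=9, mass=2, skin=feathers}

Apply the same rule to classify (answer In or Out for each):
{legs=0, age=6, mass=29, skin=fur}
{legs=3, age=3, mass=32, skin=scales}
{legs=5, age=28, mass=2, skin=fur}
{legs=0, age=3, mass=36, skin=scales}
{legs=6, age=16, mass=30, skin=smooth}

A rule that fits every label: mass ≥ 9 AND age ≤ 18 — true of each 'In' example, false of each 'Out' one.
{legs=0, age=6, mass=29, skin=fur}: In (mass = 29, age = 6). {legs=3, age=3, mass=32, skin=scales}: In (mass = 32, age = 3). {legs=5, age=28, mass=2, skin=fur}: Out (mass = 2, age = 28). {legs=0, age=3, mass=36, skin=scales}: In (mass = 36, age = 3). {legs=6, age=16, mass=30, skin=smooth}: In (mass = 30, age = 16).

In, In, Out, In, In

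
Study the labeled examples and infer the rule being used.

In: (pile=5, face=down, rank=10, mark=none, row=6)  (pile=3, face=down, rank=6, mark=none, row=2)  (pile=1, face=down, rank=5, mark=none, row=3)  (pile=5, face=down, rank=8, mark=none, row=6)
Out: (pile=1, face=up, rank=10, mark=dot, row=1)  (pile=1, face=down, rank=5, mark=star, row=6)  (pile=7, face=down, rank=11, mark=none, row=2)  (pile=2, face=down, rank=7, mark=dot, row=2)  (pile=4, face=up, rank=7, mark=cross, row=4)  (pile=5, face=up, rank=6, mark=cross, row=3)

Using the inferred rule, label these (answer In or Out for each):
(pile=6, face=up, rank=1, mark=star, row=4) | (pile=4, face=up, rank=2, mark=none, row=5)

Out, In

One predicate separates the groups cleanly: mark is none AND pile ≤ 5.
(pile=6, face=up, rank=1, mark=star, row=4): mark is star, pile = 6 — fails the rule, so Out.
(pile=4, face=up, rank=2, mark=none, row=5): mark is none, pile = 4 — checks out, so In.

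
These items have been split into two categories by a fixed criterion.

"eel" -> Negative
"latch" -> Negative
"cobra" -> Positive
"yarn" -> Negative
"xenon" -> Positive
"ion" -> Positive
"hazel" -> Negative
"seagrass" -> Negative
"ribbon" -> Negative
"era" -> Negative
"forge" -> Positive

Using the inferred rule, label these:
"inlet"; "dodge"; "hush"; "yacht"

Negative, Positive, Negative, Negative

'Positive' ⟺ odd length AND contains 'o'.
"inlet": length 5, no 'o', does not satisfy this → Negative.
"dodge": length 5, has 'o', qualifies → Positive.
"hush": length 4, no 'o', does not satisfy this → Negative.
"yacht": length 5, no 'o', does not satisfy this → Negative.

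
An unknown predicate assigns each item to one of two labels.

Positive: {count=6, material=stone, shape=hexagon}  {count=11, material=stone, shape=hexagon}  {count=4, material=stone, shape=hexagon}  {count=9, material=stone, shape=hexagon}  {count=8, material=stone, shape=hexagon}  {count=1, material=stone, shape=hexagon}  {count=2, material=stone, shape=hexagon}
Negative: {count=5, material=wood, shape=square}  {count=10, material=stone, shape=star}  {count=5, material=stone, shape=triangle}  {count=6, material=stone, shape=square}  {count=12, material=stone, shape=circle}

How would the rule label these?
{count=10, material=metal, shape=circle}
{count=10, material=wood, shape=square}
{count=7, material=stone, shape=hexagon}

Negative, Negative, Positive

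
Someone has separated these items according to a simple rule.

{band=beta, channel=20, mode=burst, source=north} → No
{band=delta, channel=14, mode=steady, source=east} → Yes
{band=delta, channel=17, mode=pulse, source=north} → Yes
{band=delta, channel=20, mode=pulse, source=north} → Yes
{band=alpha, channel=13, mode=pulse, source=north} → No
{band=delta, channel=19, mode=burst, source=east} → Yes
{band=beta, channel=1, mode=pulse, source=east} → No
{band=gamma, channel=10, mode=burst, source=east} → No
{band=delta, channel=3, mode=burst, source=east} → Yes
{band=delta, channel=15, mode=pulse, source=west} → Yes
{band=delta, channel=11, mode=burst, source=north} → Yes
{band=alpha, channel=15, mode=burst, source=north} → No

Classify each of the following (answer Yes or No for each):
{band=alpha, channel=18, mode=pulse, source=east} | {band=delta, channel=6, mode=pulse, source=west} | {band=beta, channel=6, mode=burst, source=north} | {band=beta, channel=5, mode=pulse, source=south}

Every 'Yes' example satisfies: band is delta. None of the 'No' examples do.
{band=alpha, channel=18, mode=pulse, source=east} → band is alpha → No. {band=delta, channel=6, mode=pulse, source=west} → band is delta → Yes. {band=beta, channel=6, mode=burst, source=north} → band is beta → No. {band=beta, channel=5, mode=pulse, source=south} → band is beta → No.

No, Yes, No, No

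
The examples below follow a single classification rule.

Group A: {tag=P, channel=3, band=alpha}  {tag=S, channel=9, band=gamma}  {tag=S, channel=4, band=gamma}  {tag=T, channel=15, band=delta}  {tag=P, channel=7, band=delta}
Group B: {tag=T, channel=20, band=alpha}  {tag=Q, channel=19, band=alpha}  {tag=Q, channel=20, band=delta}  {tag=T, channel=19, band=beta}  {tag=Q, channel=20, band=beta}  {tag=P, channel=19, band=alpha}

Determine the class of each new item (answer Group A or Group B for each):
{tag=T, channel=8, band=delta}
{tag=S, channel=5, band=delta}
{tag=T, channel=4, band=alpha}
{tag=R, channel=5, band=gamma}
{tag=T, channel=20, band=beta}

The classifier is using: channel ≤ 15.

Group A, Group A, Group A, Group A, Group B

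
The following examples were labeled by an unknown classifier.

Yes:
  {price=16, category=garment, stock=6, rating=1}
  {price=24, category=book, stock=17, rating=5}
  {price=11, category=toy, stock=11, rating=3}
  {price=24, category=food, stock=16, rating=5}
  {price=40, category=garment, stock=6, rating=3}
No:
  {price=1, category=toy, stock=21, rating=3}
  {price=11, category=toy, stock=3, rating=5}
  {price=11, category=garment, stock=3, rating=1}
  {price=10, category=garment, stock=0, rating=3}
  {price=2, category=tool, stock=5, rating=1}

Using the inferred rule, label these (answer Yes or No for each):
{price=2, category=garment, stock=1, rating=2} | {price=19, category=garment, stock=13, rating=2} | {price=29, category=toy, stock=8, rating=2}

The rule appears to be: price ≥ 2 AND stock ≥ 6.

No, Yes, Yes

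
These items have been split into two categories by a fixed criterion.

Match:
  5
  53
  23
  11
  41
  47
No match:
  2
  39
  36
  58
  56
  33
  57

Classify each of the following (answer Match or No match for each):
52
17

No match, Match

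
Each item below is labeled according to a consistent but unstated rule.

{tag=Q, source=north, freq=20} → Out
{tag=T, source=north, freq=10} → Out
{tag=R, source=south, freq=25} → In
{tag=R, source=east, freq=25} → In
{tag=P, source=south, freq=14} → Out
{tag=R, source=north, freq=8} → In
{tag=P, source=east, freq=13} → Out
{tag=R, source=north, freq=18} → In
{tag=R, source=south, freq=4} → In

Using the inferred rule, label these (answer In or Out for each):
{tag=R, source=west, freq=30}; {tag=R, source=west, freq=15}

In, In

The common property of the 'In' items is: tag is R. No 'Out' item has it.
{tag=R, source=west, freq=30}: tag is R, satisfies this → In.
{tag=R, source=west, freq=15}: tag is R, satisfies this → In.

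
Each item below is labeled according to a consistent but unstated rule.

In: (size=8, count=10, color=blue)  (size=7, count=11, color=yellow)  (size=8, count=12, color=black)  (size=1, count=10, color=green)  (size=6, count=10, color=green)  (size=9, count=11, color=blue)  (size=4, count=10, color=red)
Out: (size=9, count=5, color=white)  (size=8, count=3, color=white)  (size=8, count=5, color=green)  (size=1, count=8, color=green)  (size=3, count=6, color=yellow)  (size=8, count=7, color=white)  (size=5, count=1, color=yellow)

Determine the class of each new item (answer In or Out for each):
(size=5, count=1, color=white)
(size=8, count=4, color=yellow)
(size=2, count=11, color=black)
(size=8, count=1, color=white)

Out, Out, In, Out

The pattern is that an item is 'In' exactly when: count ≥ 10.
(size=5, count=1, color=white): count = 1 — does not satisfy this, so Out.
(size=8, count=4, color=yellow): count = 4 — does not satisfy this, so Out.
(size=2, count=11, color=black): count = 11 — meets the rule, so In.
(size=8, count=1, color=white): count = 1 — does not satisfy this, so Out.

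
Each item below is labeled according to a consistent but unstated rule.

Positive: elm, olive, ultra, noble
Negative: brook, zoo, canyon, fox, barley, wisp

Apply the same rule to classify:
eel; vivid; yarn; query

'Positive' ⟺ odd length AND contains 'l'.
eel — length 3, has 'l', hence Positive.
vivid — length 5, no 'l', hence Negative.
yarn — length 4, no 'l', hence Negative.
query — length 5, no 'l', hence Negative.

Positive, Negative, Negative, Negative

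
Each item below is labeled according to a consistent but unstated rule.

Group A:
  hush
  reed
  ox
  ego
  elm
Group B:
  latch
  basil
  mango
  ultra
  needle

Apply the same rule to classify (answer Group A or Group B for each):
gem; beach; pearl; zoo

The pattern is that an item is 'Group A' exactly when: length ≤ 4.
gem — length 3, hence Group A.
beach — length 5, hence Group B.
pearl — length 5, hence Group B.
zoo — length 3, hence Group A.

Group A, Group B, Group B, Group A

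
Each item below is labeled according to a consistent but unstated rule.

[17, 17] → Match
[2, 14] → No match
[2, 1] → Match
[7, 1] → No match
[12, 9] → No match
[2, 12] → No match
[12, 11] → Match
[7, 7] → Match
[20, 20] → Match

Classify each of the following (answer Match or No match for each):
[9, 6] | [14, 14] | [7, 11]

The pattern is that an item is 'Match' exactly when: |first − second| ≤ 1.

No match, Match, No match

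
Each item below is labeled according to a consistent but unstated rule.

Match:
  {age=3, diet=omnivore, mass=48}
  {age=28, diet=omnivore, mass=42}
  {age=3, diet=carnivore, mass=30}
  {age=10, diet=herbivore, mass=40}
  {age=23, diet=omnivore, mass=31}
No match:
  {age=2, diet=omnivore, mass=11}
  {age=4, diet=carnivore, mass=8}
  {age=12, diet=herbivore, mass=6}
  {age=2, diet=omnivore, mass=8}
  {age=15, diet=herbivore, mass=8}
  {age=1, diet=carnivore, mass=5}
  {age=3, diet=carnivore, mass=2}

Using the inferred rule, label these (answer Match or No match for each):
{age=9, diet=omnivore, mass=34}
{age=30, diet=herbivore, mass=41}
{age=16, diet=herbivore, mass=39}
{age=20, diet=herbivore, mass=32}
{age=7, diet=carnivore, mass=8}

Match, Match, Match, Match, No match

A rule that fits every label: mass ≥ 30 — true of each 'Match' example, false of each 'No match' one.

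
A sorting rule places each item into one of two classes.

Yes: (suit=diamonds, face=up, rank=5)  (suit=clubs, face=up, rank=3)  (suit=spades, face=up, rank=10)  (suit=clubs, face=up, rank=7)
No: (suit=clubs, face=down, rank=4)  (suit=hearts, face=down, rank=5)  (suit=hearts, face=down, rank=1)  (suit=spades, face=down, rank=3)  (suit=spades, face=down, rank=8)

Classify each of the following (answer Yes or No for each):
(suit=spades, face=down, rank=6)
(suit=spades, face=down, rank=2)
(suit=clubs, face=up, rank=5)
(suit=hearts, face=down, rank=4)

No, No, Yes, No

The simplest hypothesis consistent with all the labels is: face is up.
(suit=spades, face=down, rank=6): face is down — does not pass, so No.
(suit=spades, face=down, rank=2): face is down — does not pass, so No.
(suit=clubs, face=up, rank=5): face is up — meets the rule, so Yes.
(suit=hearts, face=down, rank=4): face is down — does not pass, so No.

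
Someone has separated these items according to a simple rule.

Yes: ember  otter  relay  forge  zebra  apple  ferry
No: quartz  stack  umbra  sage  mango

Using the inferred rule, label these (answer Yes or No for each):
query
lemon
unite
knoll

The simplest hypothesis consistent with all the labels is: odd length AND contains 'e'.
query: Yes (length 5, has 'e'). lemon: Yes (length 5, has 'e'). unite: Yes (length 5, has 'e'). knoll: No (length 5, no 'e').

Yes, Yes, Yes, No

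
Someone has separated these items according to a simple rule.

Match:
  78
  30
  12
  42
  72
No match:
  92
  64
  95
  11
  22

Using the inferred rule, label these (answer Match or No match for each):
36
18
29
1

Rule: multiple of 3. This holds for each 'Match' example and fails for each 'No match' one.
36: 36 = 3·12 — has this property, so Match.
18: 18 = 3·6 — has this property, so Match.
29: 29 = 3·9 + 2 — does not pass, so No match.
1: 1 = 3·0 + 1 — does not pass, so No match.

Match, Match, No match, No match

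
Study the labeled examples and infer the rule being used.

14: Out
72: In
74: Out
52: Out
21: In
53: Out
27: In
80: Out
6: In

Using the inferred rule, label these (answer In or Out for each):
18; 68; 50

In, Out, Out

Comparing the two groups points to one rule — multiple of 3.
18: In (18 = 3·6).
68: Out (68 = 3·22 + 2).
50: Out (50 = 3·16 + 2).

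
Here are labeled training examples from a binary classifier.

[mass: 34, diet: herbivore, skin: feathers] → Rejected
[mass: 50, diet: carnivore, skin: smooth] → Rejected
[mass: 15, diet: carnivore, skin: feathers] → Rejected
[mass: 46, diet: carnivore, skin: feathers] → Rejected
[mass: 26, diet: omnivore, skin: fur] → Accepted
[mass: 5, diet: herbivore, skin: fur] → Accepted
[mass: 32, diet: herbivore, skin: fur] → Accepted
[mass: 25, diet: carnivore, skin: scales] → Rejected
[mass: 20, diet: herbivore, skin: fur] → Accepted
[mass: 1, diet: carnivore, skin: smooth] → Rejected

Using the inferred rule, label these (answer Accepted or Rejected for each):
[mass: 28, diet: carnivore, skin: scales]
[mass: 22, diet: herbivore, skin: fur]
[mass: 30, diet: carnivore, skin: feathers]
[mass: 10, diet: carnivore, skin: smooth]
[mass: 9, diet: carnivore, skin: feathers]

Every 'Accepted' example satisfies: skin is fur. None of the 'Rejected' examples do.

Rejected, Accepted, Rejected, Rejected, Rejected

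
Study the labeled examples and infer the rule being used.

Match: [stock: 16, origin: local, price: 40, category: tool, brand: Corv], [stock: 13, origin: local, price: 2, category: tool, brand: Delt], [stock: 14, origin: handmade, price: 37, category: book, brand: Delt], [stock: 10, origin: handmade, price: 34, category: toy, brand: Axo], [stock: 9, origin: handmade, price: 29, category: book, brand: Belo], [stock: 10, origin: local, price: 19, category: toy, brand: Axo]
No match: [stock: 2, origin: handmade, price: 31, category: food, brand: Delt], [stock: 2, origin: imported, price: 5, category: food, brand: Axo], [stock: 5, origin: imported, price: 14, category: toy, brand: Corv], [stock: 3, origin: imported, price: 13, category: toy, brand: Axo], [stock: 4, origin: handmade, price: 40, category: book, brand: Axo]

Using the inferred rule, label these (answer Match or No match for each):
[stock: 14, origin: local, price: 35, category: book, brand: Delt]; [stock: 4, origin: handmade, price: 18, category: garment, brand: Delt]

Match, No match

Every 'Match' example satisfies: stock ≥ 9. None of the 'No match' examples do.
[stock: 14, origin: local, price: 35, category: book, brand: Delt]: stock = 14 — passes, so Match.
[stock: 4, origin: handmade, price: 18, category: garment, brand: Delt]: stock = 4 — lacks this property, so No match.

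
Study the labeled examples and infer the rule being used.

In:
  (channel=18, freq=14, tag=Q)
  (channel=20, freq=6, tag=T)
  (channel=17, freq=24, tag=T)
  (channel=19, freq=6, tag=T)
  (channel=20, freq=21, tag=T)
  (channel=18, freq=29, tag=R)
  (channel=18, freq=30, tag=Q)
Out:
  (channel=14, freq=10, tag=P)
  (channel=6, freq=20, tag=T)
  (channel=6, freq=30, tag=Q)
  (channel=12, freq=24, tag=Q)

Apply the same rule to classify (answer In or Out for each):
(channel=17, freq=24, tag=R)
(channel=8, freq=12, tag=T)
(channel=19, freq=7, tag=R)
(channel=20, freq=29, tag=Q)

In, Out, In, In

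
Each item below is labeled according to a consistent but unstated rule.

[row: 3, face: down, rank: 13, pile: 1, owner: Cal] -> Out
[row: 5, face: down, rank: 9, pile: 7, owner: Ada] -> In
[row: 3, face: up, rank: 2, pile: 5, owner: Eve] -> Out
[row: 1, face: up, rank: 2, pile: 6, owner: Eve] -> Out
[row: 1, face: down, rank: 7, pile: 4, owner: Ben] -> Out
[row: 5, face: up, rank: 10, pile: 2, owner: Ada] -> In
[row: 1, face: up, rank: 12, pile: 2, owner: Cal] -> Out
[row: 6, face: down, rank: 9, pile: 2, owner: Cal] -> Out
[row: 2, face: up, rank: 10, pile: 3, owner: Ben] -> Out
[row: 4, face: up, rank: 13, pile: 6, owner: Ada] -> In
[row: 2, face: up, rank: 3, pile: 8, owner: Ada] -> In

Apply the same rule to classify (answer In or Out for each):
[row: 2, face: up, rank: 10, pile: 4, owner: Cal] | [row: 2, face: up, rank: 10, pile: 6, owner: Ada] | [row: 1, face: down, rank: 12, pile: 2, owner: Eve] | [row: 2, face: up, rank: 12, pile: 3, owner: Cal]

Out, In, Out, Out

The distinguishing property — owner is Ada — holds for all the 'In' cases and none of the 'Out' cases.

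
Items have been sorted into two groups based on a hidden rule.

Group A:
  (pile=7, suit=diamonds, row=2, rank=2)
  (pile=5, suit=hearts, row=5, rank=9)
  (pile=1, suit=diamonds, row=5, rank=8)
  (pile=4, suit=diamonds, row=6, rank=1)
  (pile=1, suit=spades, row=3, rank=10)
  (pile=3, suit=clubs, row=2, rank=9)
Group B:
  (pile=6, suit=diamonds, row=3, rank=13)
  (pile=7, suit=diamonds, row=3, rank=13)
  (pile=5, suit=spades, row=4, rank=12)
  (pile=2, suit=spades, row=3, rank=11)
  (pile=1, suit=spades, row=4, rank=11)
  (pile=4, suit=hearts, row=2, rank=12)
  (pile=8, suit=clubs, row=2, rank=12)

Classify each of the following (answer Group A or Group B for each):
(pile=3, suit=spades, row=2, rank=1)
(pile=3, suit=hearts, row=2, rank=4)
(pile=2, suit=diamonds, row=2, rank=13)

Group A, Group A, Group B

One predicate separates the groups cleanly: rank ≤ 10.
(pile=3, suit=spades, row=2, rank=1): Group A (rank = 1). (pile=3, suit=hearts, row=2, rank=4): Group A (rank = 4). (pile=2, suit=diamonds, row=2, rank=13): Group B (rank = 13).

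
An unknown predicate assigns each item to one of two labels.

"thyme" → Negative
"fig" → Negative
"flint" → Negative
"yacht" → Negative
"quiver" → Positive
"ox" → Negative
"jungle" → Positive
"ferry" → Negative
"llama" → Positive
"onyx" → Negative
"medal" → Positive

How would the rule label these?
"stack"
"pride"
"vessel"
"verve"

The distinguishing property — has ≥ 2 vowels — holds for all the 'Positive' cases and none of the 'Negative' cases.
"stack": Negative (1 vowel).
"pride": Positive (2 vowels).
"vessel": Positive (2 vowels).
"verve": Positive (2 vowels).

Negative, Positive, Positive, Positive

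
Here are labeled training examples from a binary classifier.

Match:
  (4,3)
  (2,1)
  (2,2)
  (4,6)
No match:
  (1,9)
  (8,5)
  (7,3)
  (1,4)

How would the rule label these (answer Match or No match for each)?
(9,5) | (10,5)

'Match' ⟺ |first − second| ≤ 2.
(9,5): No match (|9−5| = 4).
(10,5): No match (|10−5| = 5).

No match, No match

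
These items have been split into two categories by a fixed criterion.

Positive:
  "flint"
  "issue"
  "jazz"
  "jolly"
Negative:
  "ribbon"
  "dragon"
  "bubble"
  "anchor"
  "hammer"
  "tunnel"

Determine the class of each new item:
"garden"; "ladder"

Negative, Negative

Rule: length ≤ 5. This holds for each 'Positive' example and fails for each 'Negative' one.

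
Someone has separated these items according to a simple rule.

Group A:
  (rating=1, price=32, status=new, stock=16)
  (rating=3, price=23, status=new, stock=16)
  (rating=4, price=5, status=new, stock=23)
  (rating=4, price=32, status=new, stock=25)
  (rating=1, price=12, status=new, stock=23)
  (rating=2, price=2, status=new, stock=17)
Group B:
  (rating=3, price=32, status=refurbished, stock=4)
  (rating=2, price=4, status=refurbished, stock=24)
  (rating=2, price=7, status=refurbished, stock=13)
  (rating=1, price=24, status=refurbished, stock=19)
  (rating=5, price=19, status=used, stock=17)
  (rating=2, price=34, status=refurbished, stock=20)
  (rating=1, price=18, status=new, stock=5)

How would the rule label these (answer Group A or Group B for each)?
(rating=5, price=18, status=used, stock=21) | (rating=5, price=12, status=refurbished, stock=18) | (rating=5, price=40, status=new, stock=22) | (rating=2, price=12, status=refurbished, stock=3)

A rule that fits every label: status is new AND stock ≥ 13 — true of each 'Group A' example, false of each 'Group B' one.
(rating=5, price=18, status=used, stock=21) — status is used, stock = 21, hence Group B.
(rating=5, price=12, status=refurbished, stock=18) — status is refurbished, stock = 18, hence Group B.
(rating=5, price=40, status=new, stock=22) — status is new, stock = 22, hence Group A.
(rating=2, price=12, status=refurbished, stock=3) — status is refurbished, stock = 3, hence Group B.

Group B, Group B, Group A, Group B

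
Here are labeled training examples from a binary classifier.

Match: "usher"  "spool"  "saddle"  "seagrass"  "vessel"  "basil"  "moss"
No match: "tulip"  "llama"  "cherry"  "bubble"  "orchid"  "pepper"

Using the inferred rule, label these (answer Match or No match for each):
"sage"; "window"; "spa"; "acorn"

The classifier is using: contains 's'.
"sage": has 's' — matches, so Match. "window": no 's' — fails the rule, so No match. "spa": has 's' — matches, so Match. "acorn": no 's' — fails the rule, so No match.

Match, No match, Match, No match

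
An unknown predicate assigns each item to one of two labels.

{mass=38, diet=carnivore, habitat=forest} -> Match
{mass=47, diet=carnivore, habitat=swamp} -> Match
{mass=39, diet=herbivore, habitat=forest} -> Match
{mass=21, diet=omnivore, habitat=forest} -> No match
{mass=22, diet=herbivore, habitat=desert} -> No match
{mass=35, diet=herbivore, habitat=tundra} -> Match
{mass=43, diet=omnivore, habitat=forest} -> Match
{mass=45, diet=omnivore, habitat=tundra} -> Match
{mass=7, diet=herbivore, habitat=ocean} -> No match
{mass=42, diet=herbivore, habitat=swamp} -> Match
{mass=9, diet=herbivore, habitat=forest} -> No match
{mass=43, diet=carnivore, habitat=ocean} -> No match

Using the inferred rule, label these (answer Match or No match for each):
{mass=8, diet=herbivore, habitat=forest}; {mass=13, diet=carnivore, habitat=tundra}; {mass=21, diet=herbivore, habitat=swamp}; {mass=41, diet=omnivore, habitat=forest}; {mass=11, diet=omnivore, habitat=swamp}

No match, No match, No match, Match, No match

The rule appears to be: habitat is not ocean AND mass ≥ 35.
{mass=8, diet=herbivore, habitat=forest} — habitat is forest, mass = 8, hence No match. {mass=13, diet=carnivore, habitat=tundra} — habitat is tundra, mass = 13, hence No match. {mass=21, diet=herbivore, habitat=swamp} — habitat is swamp, mass = 21, hence No match. {mass=41, diet=omnivore, habitat=forest} — habitat is forest, mass = 41, hence Match. {mass=11, diet=omnivore, habitat=swamp} — habitat is swamp, mass = 11, hence No match.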